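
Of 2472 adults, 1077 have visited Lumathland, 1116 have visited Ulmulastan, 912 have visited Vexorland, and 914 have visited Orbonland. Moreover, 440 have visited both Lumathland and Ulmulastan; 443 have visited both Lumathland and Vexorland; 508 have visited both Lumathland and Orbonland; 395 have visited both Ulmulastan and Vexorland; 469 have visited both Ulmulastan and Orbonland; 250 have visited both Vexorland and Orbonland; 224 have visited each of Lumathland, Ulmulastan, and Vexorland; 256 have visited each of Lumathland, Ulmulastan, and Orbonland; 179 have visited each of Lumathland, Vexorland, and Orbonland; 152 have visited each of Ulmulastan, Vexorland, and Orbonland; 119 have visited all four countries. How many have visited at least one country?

Apply inclusion-exclusion:
|at least one| = 1077 + 1116 + 912 + 914 − 440 − 443 − 508 − 395 − 469 − 250 + 224 + 256 + 179 + 152 − 119 = 2206

2206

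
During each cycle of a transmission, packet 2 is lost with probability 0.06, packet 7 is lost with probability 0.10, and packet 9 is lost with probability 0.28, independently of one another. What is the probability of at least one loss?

0.39088

P(none) = (1 − 0.06) × (1 − 0.10) × (1 − 0.28) = 0.94 × 0.90 × 0.72 = 0.60912
P(at least one) = 1 − 0.60912 = 0.39088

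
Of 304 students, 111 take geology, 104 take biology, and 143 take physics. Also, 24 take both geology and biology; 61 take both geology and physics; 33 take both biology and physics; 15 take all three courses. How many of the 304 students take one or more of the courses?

By inclusion–exclusion:
|union| = 111 + 104 + 143 − 24 − 61 − 33 + 15 = 255

255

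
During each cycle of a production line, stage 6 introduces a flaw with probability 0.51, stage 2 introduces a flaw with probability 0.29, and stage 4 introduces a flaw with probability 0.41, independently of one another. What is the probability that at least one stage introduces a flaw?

0.794739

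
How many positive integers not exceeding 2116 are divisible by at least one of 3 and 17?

788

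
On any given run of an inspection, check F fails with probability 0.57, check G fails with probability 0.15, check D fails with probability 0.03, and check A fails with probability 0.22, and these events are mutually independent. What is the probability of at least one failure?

P(none) = (1 − 0.57) × (1 − 0.15) × (1 − 0.03) × (1 − 0.22) = 0.43 × 0.85 × 0.97 × 0.78 = 0.2765373
P(at least one) = 1 − 0.2765373 = 0.7234627

0.7234627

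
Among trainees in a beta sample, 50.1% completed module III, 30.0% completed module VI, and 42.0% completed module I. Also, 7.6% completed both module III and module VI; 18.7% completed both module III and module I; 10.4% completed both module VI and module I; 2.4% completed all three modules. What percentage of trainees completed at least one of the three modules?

87.8%

Apply inclusion-exclusion:
P(≥1) = 50.1 + 30.0 + 42.0 − 7.6 − 18.7 − 10.4 + 2.4 = 87.8%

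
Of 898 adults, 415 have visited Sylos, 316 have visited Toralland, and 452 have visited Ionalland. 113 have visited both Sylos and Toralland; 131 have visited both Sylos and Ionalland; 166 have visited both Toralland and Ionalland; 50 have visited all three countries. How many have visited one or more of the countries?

|at least one| = 415 + 316 + 452 − 113 − 131 − 166 + 50 = 823

823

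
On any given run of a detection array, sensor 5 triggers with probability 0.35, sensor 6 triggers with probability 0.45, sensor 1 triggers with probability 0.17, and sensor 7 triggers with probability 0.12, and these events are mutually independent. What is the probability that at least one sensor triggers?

0.738882

Since the events are independent, P(none) is the product of the individual non-occurrence probabilities.
P(none) = (1 − 0.35) × (1 − 0.45) × (1 − 0.17) × (1 − 0.12) = 0.65 × 0.55 × 0.83 × 0.88 = 0.261118
P(at least one) = 1 − 0.261118 = 0.738882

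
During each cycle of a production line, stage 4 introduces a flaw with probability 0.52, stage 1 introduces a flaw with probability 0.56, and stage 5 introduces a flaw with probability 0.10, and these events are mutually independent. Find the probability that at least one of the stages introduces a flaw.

P(none) = (1 − 0.52) × (1 − 0.56) × (1 − 0.10) = 0.48 × 0.44 × 0.90 = 0.19008
P(at least one) = 1 − 0.19008 = 0.80992

0.80992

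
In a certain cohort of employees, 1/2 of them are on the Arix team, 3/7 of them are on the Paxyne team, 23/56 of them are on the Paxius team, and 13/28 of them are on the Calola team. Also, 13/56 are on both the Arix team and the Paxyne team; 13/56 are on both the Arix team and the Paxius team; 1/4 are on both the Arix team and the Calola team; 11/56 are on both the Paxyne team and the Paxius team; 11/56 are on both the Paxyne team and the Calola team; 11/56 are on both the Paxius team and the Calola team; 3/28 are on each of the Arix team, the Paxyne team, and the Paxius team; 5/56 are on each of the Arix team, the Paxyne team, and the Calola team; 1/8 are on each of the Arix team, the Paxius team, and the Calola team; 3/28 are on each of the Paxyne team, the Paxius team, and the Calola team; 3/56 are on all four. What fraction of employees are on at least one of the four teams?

7/8

Using inclusion–exclusion:
P(at least one) = 1/2 + 3/7 + 23/56 + 13/28 − 13/56 − 13/56 − 1/4 − 11/56 − 11/56 − 11/56 + 3/28 + 5/56 + 1/8 + 3/28 − 3/56 = 7/8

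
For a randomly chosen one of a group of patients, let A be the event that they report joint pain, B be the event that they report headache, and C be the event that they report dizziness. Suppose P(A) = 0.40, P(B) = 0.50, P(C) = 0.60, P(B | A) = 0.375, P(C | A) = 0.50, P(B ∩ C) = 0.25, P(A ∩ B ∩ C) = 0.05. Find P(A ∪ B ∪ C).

P(A ∩ B) = P(A)·P(B|A) = 0.40 × 0.375 = 0.15
P(A ∩ C) = P(A)·P(C|A) = 0.40 × 0.50 = 0.20
Apply inclusion-exclusion:
P(A ∪ B ∪ C) = 0.40 + 0.50 + 0.60 − 0.15 − 0.20 − 0.25 + 0.05 = 0.95

0.95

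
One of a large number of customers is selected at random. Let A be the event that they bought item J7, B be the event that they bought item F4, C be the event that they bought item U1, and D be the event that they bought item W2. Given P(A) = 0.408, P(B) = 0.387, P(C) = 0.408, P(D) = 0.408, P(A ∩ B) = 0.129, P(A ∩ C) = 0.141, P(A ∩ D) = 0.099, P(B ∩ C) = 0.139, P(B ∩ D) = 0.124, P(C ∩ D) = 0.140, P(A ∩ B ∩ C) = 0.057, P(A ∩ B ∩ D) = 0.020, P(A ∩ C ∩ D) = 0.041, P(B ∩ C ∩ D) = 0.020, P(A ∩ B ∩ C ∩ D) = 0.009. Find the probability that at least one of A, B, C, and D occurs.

By inclusion-exclusion,
P(A ∪ B ∪ C ∪ D) = 0.408 + 0.387 + 0.408 + 0.408 − 0.129 − 0.141 − 0.099 − 0.139 − 0.124 − 0.140 + 0.057 + 0.020 + 0.041 + 0.020 − 0.009 = 0.968

0.968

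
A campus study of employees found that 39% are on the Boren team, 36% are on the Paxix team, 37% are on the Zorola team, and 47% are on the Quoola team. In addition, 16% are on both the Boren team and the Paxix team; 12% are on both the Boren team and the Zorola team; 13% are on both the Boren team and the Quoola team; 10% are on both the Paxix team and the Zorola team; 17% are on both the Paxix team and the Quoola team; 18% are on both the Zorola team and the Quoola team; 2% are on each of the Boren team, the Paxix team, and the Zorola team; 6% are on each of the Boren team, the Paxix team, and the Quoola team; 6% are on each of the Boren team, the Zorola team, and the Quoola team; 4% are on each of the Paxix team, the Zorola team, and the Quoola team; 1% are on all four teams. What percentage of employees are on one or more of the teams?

90%

P(at least one) = 39 + 36 + 37 + 47 − 16 − 12 − 13 − 10 − 17 − 18 + 2 + 6 + 6 + 4 − 1 = 90%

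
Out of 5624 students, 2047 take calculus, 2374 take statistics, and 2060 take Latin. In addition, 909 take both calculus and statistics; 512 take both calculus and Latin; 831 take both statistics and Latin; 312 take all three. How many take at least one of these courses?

4541

N(≥1) = 2047 + 2374 + 2060 − 909 − 512 − 831 + 312 = 4541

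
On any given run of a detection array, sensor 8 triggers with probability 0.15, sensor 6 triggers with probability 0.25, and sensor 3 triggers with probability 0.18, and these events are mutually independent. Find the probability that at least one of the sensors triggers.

0.47725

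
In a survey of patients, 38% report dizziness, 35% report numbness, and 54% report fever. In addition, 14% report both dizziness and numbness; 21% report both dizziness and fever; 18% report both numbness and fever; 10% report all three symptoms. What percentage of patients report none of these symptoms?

16%

Inclusion–exclusion gives
P(union) = 38 + 35 + 54 − 14 − 21 − 18 + 10 = 84%
P(none) = 100% − 84% = 16%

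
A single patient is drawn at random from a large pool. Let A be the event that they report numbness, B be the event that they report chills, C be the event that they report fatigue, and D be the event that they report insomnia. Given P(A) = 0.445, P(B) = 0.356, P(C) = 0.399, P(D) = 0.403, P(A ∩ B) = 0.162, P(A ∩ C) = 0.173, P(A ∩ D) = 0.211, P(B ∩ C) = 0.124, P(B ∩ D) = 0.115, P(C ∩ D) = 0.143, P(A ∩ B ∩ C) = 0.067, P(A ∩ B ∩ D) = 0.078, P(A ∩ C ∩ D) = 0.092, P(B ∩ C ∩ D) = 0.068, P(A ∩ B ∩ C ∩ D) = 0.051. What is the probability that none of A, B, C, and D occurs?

0.071

Inclusion–exclusion gives
P(A ∪ B ∪ C ∪ D) = 0.445 + 0.356 + 0.399 + 0.403 − 0.162 − 0.173 − 0.211 − 0.124 − 0.115 − 0.143 + 0.067 + 0.078 + 0.092 + 0.068 − 0.051 = 0.929
P(none) = 1 − 0.929 = 0.071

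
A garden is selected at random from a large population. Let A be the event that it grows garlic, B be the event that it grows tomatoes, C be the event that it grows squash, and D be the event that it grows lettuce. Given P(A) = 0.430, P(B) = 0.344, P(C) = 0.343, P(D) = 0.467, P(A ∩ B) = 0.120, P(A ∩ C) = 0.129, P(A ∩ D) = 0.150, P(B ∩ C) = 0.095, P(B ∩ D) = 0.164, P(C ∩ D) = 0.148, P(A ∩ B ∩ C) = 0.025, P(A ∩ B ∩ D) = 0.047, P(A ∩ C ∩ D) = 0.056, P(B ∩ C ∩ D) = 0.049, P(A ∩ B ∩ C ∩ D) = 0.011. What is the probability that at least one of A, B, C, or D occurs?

P(A ∪ B ∪ C ∪ D) = 0.430 + 0.344 + 0.343 + 0.467 − 0.120 − 0.129 − 0.150 − 0.095 − 0.164 − 0.148 + 0.025 + 0.047 + 0.056 + 0.049 − 0.011 = 0.944

0.944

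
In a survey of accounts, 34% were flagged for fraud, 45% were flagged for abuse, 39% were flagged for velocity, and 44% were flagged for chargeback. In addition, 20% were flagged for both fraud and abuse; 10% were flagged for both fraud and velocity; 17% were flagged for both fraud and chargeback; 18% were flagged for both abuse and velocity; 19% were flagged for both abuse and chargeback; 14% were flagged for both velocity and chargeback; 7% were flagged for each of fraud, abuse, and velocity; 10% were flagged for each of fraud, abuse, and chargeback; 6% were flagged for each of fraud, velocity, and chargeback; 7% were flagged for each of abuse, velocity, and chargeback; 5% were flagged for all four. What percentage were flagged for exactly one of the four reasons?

36%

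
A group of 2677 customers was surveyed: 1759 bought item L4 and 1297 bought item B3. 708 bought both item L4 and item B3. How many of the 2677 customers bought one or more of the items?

N(≥1) = 1759 + 1297 − 708 = 2348

2348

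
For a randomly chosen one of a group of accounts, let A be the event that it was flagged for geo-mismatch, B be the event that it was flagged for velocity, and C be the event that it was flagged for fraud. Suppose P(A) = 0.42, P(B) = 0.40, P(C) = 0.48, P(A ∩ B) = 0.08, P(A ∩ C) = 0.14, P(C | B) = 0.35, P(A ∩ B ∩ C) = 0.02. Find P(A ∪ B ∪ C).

0.96

P(B ∩ C) = P(B)·P(C|B) = 0.40 × 0.35 = 0.14
Apply inclusion-exclusion:
P(A ∪ B ∪ C) = 0.42 + 0.40 + 0.48 − 0.08 − 0.14 − 0.14 + 0.02 = 0.96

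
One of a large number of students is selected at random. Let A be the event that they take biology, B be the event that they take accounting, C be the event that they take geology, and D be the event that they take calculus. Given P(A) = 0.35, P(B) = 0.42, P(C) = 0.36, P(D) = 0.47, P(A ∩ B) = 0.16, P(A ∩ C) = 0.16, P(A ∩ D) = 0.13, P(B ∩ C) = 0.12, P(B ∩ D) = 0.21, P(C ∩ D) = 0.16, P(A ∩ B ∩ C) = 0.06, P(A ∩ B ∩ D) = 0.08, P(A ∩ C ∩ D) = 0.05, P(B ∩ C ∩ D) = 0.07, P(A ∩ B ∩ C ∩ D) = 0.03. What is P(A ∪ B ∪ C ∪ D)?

0.89

By inclusion–exclusion:
P(A ∪ B ∪ C ∪ D) = 0.35 + 0.42 + 0.36 + 0.47 − 0.16 − 0.16 − 0.13 − 0.12 − 0.21 − 0.16 + 0.06 + 0.08 + 0.05 + 0.07 − 0.03 = 0.89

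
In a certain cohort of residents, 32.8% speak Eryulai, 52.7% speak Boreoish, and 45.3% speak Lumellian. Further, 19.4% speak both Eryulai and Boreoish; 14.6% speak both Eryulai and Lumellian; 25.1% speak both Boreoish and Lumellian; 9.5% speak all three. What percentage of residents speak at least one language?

81.2%

Using inclusion–exclusion:
P(at least one) = 32.8 + 52.7 + 45.3 − 19.4 − 14.6 − 25.1 + 9.5 = 81.2%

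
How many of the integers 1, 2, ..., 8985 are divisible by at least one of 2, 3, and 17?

Apply inclusion-exclusion:
4492 + 2995 + 528 − 1497 − 264 − 176 + 88 = 6166

6166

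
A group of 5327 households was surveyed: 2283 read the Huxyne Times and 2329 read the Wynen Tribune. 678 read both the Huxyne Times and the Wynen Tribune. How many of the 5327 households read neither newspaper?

Using inclusion–exclusion:
N(≥1) = 2283 + 2329 − 678 = 3934
None: 5327 − 3934 = 1393

1393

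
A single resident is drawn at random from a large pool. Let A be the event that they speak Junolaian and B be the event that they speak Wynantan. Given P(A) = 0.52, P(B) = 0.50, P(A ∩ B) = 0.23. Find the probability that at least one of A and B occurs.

0.79

P(A ∪ B) = 0.52 + 0.50 − 0.23 = 0.79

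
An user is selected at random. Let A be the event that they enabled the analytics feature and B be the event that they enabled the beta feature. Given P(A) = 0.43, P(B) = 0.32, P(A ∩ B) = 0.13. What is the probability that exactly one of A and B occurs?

By inclusion–exclusion (exactly-one form):
P(exactly one) = 0.43 + 0.32 − 2·0.13 = 0.49

0.49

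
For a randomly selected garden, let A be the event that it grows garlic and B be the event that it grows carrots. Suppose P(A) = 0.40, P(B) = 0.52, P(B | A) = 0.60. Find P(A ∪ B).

0.68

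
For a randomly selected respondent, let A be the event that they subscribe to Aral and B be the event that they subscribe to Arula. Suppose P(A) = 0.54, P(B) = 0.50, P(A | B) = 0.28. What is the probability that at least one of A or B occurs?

P(A ∩ B) = P(B)·P(A|B) = 0.50 × 0.28 = 0.14
By inclusion-exclusion,
P(A ∪ B) = 0.54 + 0.50 − 0.14 = 0.90

0.90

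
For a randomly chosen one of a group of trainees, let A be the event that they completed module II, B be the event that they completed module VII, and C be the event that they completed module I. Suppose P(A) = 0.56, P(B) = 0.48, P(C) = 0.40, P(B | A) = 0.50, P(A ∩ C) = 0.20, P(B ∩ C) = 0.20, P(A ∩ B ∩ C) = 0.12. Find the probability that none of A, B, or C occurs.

P(A ∩ B) = P(A)·P(B|A) = 0.56 × 0.50 = 0.28
P(A ∪ B ∪ C) = 0.56 + 0.48 + 0.40 − 0.28 − 0.20 − 0.20 + 0.12 = 0.88
P(none) = 1 − 0.88 = 0.12

0.12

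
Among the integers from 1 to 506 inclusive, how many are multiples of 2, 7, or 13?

253 + 72 + 38 − 36 − 19 − 5 + 2 = 305

305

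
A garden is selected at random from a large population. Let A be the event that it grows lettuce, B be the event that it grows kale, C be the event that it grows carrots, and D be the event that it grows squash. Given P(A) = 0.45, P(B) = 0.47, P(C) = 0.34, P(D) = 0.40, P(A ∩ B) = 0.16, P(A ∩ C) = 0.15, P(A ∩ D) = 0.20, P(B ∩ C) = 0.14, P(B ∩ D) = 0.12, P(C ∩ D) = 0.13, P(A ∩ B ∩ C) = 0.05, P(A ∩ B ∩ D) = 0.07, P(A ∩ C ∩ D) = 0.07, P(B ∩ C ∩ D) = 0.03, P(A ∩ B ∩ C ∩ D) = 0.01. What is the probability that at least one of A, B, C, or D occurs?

0.97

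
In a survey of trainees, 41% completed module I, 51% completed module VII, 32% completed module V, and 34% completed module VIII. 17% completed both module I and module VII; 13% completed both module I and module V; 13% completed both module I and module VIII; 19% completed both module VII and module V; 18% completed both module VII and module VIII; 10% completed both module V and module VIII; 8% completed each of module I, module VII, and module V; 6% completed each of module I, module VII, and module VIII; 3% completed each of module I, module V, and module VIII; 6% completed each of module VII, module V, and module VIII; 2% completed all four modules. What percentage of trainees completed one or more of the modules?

P(≥1) = 41 + 51 + 32 + 34 − 17 − 13 − 13 − 19 − 18 − 10 + 8 + 6 + 3 + 6 − 2 = 89%

89%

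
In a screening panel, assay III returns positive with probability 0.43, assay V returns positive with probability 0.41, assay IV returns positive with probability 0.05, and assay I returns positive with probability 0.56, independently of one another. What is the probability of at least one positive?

P(none) = (1 − 0.43) × (1 − 0.41) × (1 − 0.05) × (1 − 0.56) = 0.57 × 0.59 × 0.95 × 0.44 = 0.1405734
P(at least one) = 1 − 0.1405734 = 0.8594266

0.8594266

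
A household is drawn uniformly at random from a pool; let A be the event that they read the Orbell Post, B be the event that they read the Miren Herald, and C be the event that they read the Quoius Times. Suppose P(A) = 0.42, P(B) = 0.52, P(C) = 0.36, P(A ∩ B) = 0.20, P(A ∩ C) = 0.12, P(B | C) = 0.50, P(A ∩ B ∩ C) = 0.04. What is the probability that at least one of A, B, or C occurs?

P(B ∩ C) = P(C)·P(B|C) = 0.36 × 0.50 = 0.18
By inclusion–exclusion:
P(A ∪ B ∪ C) = 0.42 + 0.52 + 0.36 − 0.20 − 0.12 − 0.18 + 0.04 = 0.84

0.84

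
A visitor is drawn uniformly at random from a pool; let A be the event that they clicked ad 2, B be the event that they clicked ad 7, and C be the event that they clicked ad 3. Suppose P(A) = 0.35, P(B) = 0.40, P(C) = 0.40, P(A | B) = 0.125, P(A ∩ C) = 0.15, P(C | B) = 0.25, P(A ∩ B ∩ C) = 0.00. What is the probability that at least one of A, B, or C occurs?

P(A ∩ B) = P(B)·P(A|B) = 0.40 × 0.125 = 0.05
P(B ∩ C) = P(B)·P(C|B) = 0.40 × 0.25 = 0.10
P(A ∪ B ∪ C) = 0.35 + 0.40 + 0.40 − 0.05 − 0.15 − 0.10 + 0.00 = 0.85

0.85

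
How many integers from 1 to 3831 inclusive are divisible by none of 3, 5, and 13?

1886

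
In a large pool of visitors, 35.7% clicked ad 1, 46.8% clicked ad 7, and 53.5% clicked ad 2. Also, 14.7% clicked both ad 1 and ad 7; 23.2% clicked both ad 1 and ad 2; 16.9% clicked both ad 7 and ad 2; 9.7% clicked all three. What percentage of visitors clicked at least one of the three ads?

90.9%

By inclusion-exclusion,
P(at least one) = 35.7 + 46.8 + 53.5 − 14.7 − 23.2 − 16.9 + 9.7 = 90.9%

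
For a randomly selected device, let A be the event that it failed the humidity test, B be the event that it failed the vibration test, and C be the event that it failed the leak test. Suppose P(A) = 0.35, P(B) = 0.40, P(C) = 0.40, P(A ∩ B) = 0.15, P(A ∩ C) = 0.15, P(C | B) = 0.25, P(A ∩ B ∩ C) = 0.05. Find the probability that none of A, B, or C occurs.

P(B ∩ C) = P(B)·P(C|B) = 0.40 × 0.25 = 0.10
Apply inclusion-exclusion:
P(A ∪ B ∪ C) = 0.35 + 0.40 + 0.40 − 0.15 − 0.15 − 0.10 + 0.05 = 0.80
P(none) = 1 − 0.80 = 0.20

0.20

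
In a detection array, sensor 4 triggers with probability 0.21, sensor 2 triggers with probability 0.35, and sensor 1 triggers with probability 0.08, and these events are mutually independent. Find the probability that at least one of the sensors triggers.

P(none) = (1 − 0.21) × (1 − 0.35) × (1 − 0.08) = 0.79 × 0.65 × 0.92 = 0.47242
P(at least one) = 1 − 0.47242 = 0.52758

0.52758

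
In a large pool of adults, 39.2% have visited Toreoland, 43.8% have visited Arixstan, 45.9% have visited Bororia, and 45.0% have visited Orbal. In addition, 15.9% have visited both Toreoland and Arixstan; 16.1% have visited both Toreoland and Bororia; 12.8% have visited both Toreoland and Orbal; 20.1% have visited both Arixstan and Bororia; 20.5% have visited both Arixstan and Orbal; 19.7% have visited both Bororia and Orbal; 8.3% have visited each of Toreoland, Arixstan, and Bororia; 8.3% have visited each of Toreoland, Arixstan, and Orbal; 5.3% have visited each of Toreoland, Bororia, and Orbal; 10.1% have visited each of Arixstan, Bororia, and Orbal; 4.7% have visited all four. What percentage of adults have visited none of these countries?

P(≥1) = 39.2 + 43.8 + 45.9 + 45.0 − 15.9 − 16.1 − 12.8 − 20.1 − 20.5 − 19.7 + 8.3 + 8.3 + 5.3 + 10.1 − 4.7 = 96.1%
P(none) = 100% − 96.1% = 3.9%

3.9%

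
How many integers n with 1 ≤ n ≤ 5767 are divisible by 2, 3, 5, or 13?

4348

Inclusion–exclusion gives
floor(5767/2) + floor(5767/3) + floor(5767/5) + floor(5767/13) − floor(5767/6) − floor(5767/10) − floor(5767/26) − floor(5767/15) − floor(5767/39) − floor(5767/65) + floor(5767/30) + floor(5767/78) + floor(5767/130) + floor(5767/195) − floor(5767/390) = 2883 + 1922 + 1153 + 443 − 961 − 576 − 221 − 384 − 147 − 88 + 192 + 73 + 44 + 29 − 14 = 4348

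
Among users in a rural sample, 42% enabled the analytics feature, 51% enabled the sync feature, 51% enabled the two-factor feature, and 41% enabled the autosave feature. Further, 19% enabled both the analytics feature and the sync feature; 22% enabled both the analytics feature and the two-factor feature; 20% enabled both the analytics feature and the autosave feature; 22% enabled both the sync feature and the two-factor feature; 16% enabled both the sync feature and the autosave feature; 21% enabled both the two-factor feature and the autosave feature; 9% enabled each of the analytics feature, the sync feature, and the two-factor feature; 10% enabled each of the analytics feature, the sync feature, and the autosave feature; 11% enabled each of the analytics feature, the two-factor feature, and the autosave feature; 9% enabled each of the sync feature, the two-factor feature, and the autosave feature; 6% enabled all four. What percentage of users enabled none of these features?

P(at least one) = 42 + 51 + 51 + 41 − 19 − 22 − 20 − 22 − 16 − 21 + 9 + 10 + 11 + 9 − 6 = 98%
P(none) = 100% − 98% = 2%

2%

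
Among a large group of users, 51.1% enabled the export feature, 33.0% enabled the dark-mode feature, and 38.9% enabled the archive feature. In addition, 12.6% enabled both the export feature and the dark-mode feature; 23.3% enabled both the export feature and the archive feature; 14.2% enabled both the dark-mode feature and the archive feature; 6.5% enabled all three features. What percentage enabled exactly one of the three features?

P(exactly one) = 51.1 + 33.0 + 38.9 − 2·12.6 − 2·23.3 − 2·14.2 + 3·6.5 = 42.3%

42.3%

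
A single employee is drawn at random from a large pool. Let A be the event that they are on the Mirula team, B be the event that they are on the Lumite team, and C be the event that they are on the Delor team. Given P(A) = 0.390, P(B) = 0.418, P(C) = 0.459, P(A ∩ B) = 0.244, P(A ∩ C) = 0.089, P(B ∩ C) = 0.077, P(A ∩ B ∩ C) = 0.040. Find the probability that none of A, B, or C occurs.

0.103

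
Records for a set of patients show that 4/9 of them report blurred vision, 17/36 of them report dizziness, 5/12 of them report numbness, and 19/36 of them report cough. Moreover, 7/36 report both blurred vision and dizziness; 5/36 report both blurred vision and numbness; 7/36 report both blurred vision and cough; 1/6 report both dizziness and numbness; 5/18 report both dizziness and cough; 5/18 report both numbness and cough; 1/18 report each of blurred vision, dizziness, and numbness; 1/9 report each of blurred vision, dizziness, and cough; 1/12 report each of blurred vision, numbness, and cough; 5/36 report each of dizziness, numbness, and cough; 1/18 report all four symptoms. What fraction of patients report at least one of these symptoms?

P(≥1) = 4/9 + 17/36 + 5/12 + 19/36 − 7/36 − 5/36 − 7/36 − 1/6 − 5/18 − 5/18 + 1/18 + 1/9 + 1/12 + 5/36 − 1/18 = 17/18

17/18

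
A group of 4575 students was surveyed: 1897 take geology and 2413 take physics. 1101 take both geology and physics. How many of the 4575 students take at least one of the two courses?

|union| = 1897 + 2413 − 1101 = 3209

3209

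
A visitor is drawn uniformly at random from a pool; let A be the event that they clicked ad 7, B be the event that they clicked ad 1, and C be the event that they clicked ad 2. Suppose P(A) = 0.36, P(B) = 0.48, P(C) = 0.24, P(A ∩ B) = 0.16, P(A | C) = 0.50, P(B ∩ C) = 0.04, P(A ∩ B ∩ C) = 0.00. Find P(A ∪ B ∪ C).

P(A ∩ C) = P(C)·P(A|C) = 0.24 × 0.50 = 0.12
By inclusion–exclusion:
P(A ∪ B ∪ C) = 0.36 + 0.48 + 0.24 − 0.16 − 0.12 − 0.04 + 0.00 = 0.76

0.76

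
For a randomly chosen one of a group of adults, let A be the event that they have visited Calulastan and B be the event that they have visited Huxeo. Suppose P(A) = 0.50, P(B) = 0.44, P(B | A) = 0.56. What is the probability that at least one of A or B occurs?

P(A ∩ B) = P(A)·P(B|A) = 0.50 × 0.56 = 0.28
Apply inclusion-exclusion:
P(A ∪ B) = 0.50 + 0.44 − 0.28 = 0.66

0.66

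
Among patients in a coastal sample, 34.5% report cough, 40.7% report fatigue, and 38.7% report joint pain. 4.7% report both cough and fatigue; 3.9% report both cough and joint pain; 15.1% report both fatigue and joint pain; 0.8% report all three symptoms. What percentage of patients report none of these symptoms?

9.0%

Using inclusion–exclusion:
P(at least one) = 34.5 + 40.7 + 38.7 − 4.7 − 3.9 − 15.1 + 0.8 = 91.0%
P(none) = 100% − 91.0% = 9.0%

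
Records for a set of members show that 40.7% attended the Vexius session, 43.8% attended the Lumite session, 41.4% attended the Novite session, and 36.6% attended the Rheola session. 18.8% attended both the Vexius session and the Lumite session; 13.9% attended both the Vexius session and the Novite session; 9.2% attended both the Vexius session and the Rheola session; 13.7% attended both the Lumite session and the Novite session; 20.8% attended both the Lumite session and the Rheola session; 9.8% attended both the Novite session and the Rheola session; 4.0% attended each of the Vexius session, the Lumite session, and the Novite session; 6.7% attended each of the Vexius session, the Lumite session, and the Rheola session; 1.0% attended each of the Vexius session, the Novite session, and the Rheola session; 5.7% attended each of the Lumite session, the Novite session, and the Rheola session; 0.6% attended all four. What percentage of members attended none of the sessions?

Apply inclusion-exclusion:
P(union) = 40.7 + 43.8 + 41.4 + 36.6 − 18.8 − 13.9 − 9.2 − 13.7 − 20.8 − 9.8 + 4.0 + 6.7 + 1.0 + 5.7 − 0.6 = 93.1%
P(none) = 100% − 93.1% = 6.9%

6.9%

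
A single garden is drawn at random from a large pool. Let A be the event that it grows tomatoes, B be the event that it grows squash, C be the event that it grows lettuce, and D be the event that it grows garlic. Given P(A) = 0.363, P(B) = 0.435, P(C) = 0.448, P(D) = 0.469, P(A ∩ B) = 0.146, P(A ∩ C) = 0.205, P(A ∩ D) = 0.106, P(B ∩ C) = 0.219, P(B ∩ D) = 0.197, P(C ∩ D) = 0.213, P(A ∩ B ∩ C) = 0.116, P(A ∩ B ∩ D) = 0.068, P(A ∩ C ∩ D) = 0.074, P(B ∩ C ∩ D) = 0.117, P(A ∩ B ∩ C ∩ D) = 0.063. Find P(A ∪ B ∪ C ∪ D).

0.941

Inclusion–exclusion gives
P(A ∪ B ∪ C ∪ D) = 0.363 + 0.435 + 0.448 + 0.469 − 0.146 − 0.205 − 0.106 − 0.219 − 0.197 − 0.213 + 0.116 + 0.068 + 0.074 + 0.117 − 0.063 = 0.941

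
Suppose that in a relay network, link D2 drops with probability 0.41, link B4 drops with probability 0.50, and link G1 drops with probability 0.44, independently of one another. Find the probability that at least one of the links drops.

0.8348

Since the events are independent, P(none) is the product of the individual non-occurrence probabilities.
P(none) = (1 − 0.41) × (1 − 0.50) × (1 − 0.44) = 0.59 × 0.50 × 0.56 = 0.1652
P(at least one) = 1 − 0.1652 = 0.8348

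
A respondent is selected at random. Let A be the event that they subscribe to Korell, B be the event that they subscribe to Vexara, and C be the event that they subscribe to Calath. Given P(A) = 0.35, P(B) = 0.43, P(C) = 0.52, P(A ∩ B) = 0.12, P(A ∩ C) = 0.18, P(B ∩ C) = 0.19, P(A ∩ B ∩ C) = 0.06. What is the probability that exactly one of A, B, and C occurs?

0.50

P(exactly one) = 0.35 + 0.43 + 0.52 − 2·0.12 − 2·0.18 − 2·0.19 + 3·0.06 = 0.50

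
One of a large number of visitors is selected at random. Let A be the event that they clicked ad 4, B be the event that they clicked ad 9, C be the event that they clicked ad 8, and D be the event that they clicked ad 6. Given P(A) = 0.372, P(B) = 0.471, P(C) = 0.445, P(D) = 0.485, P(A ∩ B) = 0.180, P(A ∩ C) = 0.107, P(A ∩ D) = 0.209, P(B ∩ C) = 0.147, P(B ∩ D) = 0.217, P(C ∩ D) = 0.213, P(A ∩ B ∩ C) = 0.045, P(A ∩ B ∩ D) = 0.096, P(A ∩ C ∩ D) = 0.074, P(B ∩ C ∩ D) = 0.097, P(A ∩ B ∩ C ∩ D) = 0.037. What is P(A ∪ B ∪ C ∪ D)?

P(A ∪ B ∪ C ∪ D) = 0.372 + 0.471 + 0.445 + 0.485 − 0.180 − 0.107 − 0.209 − 0.147 − 0.217 − 0.213 + 0.045 + 0.096 + 0.074 + 0.097 − 0.037 = 0.975

0.975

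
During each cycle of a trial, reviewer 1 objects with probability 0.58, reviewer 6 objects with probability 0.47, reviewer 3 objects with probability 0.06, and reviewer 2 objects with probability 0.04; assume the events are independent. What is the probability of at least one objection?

Independence gives P(none) = ∏(1 − pᵢ).
P(none) = (1 − 0.58) × (1 − 0.47) × (1 − 0.06) × (1 − 0.04) = 0.42 × 0.53 × 0.94 × 0.96 = 0.20087424
P(at least one) = 1 − 0.20087424 = 0.79912576

0.79912576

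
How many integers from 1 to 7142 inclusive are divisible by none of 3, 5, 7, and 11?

Using inclusion–exclusion:
⌊7142/3⌋ + ⌊7142/5⌋ + ⌊7142/7⌋ + ⌊7142/11⌋ − ⌊7142/15⌋ − ⌊7142/21⌋ − ⌊7142/33⌋ − ⌊7142/35⌋ − ⌊7142/55⌋ − ⌊7142/77⌋ + ⌊7142/105⌋ + ⌊7142/165⌋ + ⌊7142/231⌋ + ⌊7142/385⌋ − ⌊7142/1155⌋ = 2380 + 1428 + 1020 + 649 − 476 − 340 − 216 − 204 − 129 − 92 + 68 + 43 + 30 + 18 − 6 = 4173
7142 − 4173 = 2969

2969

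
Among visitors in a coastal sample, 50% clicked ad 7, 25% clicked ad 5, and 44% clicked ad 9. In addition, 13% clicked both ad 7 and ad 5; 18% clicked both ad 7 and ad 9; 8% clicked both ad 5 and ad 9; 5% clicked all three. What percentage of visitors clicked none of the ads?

15%

Inclusion–exclusion gives
P(union) = 50 + 25 + 44 − 13 − 18 − 8 + 5 = 85%
P(none) = 100% − 85% = 15%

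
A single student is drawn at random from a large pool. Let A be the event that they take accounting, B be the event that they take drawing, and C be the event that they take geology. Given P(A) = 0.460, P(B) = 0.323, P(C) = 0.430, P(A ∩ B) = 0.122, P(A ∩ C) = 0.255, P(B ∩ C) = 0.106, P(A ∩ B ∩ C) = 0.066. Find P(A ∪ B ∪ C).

0.796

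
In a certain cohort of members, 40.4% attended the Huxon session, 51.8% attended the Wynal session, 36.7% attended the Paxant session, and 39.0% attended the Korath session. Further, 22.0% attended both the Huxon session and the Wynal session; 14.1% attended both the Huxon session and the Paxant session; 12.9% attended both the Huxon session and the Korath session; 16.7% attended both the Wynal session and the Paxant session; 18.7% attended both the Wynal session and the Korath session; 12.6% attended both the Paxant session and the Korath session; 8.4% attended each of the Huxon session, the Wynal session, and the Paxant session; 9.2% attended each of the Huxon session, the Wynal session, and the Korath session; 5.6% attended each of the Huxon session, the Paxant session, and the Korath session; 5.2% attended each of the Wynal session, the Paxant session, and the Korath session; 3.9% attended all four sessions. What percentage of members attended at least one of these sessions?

95.4%

Apply inclusion-exclusion:
P(≥1) = 40.4 + 51.8 + 36.7 + 39.0 − 22.0 − 14.1 − 12.9 − 16.7 − 18.7 − 12.6 + 8.4 + 9.2 + 5.6 + 5.2 − 3.9 = 95.4%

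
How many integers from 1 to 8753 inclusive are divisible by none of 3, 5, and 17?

4394

⌊8753/3⌋ + ⌊8753/5⌋ + ⌊8753/17⌋ − ⌊8753/15⌋ − ⌊8753/51⌋ − ⌊8753/85⌋ + ⌊8753/255⌋ = 2917 + 1750 + 514 − 583 − 171 − 102 + 34 = 4359
8753 − 4359 = 4394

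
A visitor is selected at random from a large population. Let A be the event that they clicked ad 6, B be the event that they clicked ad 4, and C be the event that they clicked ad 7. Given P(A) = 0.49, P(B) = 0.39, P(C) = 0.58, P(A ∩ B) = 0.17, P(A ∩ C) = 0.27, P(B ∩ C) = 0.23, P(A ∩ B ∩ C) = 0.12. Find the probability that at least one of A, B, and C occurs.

Apply inclusion-exclusion:
P(A ∪ B ∪ C) = 0.49 + 0.39 + 0.58 − 0.17 − 0.27 − 0.23 + 0.12 = 0.91

0.91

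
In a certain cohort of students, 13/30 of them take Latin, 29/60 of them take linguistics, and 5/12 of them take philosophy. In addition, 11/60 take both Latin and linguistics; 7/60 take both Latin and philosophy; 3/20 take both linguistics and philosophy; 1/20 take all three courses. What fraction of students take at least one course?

By inclusion-exclusion,
P(union) = 13/30 + 29/60 + 5/12 − 11/60 − 7/60 − 3/20 + 1/20 = 14/15

14/15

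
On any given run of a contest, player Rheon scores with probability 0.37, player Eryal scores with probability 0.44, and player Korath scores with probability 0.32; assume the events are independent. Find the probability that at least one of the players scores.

0.760096

Since the events are independent, P(none) is the product of the individual non-occurrence probabilities.
P(none) = (1 − 0.37) × (1 − 0.44) × (1 − 0.32) = 0.63 × 0.56 × 0.68 = 0.239904
P(at least one) = 1 − 0.239904 = 0.760096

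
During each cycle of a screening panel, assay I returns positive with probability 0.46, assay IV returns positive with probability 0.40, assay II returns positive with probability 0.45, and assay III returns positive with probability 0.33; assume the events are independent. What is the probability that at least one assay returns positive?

P(none) = (1 − 0.46) × (1 − 0.40) × (1 − 0.45) × (1 − 0.33) = 0.54 × 0.60 × 0.55 × 0.67 = 0.119394
P(at least one) = 1 − 0.119394 = 0.880606

0.880606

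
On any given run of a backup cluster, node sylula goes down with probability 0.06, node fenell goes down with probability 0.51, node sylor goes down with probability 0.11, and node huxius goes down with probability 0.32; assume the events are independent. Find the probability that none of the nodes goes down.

P(none) = (1 − 0.06) × (1 − 0.51) × (1 − 0.11) × (1 − 0.32) = 0.94 × 0.49 × 0.89 × 0.68 = 0.27875512

0.27875512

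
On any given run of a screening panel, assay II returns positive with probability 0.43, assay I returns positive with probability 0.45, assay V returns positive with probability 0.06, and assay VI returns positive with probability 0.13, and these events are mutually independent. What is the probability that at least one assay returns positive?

0.7436197

P(none) = (1 − 0.43) × (1 − 0.45) × (1 − 0.06) × (1 − 0.13) = 0.57 × 0.55 × 0.94 × 0.87 = 0.2563803
P(at least one) = 1 − 0.2563803 = 0.7436197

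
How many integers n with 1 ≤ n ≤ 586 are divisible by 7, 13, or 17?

150

Using inclusion–exclusion:
⌊586/7⌋ + ⌊586/13⌋ + ⌊586/17⌋ − ⌊586/91⌋ − ⌊586/119⌋ − ⌊586/221⌋ + ⌊586/1547⌋ = 83 + 45 + 34 − 6 − 4 − 2 + 0 = 150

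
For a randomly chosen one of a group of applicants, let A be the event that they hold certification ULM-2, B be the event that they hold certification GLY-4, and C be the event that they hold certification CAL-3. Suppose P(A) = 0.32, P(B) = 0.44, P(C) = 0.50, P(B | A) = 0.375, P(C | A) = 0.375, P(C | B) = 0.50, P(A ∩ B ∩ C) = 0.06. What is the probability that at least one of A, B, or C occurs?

0.86

P(A ∩ B) = P(A)·P(B|A) = 0.32 × 0.375 = 0.12
P(A ∩ C) = P(A)·P(C|A) = 0.32 × 0.375 = 0.12
P(B ∩ C) = P(B)·P(C|B) = 0.44 × 0.50 = 0.22
P(A ∪ B ∪ C) = 0.32 + 0.44 + 0.50 − 0.12 − 0.12 − 0.22 + 0.06 = 0.86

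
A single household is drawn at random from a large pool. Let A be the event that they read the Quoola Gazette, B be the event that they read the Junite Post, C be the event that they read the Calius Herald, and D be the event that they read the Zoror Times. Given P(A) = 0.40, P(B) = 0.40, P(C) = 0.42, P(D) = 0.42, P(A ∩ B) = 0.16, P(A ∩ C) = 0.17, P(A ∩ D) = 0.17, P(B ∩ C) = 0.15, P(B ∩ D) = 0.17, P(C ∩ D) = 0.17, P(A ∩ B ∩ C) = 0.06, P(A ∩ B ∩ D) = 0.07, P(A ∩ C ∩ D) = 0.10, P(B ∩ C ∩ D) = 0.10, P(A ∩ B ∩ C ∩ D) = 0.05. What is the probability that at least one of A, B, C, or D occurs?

0.93

Inclusion–exclusion gives
P(A ∪ B ∪ C ∪ D) = 0.40 + 0.40 + 0.42 + 0.42 − 0.16 − 0.17 − 0.17 − 0.15 − 0.17 − 0.17 + 0.06 + 0.07 + 0.10 + 0.10 − 0.05 = 0.93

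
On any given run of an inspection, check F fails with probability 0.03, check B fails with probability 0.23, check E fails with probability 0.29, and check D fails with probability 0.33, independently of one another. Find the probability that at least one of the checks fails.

0.64469967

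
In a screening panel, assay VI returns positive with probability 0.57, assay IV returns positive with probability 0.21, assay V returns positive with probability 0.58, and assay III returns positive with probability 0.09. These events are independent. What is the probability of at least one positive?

P(none) = (1 − 0.57) × (1 − 0.21) × (1 − 0.58) × (1 − 0.09) = 0.43 × 0.79 × 0.42 × 0.91 = 0.12983334
P(at least one) = 1 − 0.12983334 = 0.87016666

0.87016666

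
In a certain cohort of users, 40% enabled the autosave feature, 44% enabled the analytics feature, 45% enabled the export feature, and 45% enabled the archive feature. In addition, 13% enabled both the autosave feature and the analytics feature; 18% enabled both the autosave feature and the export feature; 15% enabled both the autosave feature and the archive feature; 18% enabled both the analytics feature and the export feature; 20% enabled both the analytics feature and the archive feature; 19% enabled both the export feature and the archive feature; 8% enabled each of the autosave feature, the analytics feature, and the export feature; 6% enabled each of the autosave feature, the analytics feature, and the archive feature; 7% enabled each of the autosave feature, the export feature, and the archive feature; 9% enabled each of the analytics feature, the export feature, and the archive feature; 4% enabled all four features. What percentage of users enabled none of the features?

3%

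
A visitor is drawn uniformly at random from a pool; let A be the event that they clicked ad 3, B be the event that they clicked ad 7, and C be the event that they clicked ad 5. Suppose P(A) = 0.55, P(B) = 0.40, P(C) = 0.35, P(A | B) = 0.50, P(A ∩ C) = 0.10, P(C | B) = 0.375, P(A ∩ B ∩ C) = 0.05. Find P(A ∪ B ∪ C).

0.90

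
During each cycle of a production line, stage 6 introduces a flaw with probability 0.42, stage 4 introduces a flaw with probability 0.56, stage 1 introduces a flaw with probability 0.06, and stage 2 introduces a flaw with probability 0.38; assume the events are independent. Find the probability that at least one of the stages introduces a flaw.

P(none) = (1 − 0.42) × (1 − 0.56) × (1 − 0.06) × (1 − 0.38) = 0.58 × 0.44 × 0.94 × 0.62 = 0.14873056
P(at least one) = 1 − 0.14873056 = 0.85126944

0.85126944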